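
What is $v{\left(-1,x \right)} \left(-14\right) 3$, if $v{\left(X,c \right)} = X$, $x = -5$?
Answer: $42$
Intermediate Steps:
$v{\left(-1,x \right)} \left(-14\right) 3 = \left(-1\right) \left(-14\right) 3 = 14 \cdot 3 = 42$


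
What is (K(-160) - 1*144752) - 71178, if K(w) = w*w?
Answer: -190330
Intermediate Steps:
K(w) = w**2
(K(-160) - 1*144752) - 71178 = ((-160)**2 - 1*144752) - 71178 = (25600 - 144752) - 71178 = -119152 - 71178 = -190330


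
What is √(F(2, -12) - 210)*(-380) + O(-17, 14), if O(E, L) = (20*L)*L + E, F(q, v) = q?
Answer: 3903 - 1520*I*√13 ≈ 3903.0 - 5480.4*I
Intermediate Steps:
O(E, L) = E + 20*L² (O(E, L) = 20*L² + E = E + 20*L²)
√(F(2, -12) - 210)*(-380) + O(-17, 14) = √(2 - 210)*(-380) + (-17 + 20*14²) = √(-208)*(-380) + (-17 + 20*196) = (4*I*√13)*(-380) + (-17 + 3920) = -1520*I*√13 + 3903 = 3903 - 1520*I*√13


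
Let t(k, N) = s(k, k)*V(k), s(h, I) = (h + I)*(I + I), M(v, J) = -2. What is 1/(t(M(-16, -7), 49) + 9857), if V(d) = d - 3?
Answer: 1/9777 ≈ 0.00010228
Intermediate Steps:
s(h, I) = 2*I*(I + h) (s(h, I) = (I + h)*(2*I) = 2*I*(I + h))
V(d) = -3 + d
t(k, N) = 4*k**2*(-3 + k) (t(k, N) = (2*k*(k + k))*(-3 + k) = (2*k*(2*k))*(-3 + k) = (4*k**2)*(-3 + k) = 4*k**2*(-3 + k))
1/(t(M(-16, -7), 49) + 9857) = 1/(4*(-2)**2*(-3 - 2) + 9857) = 1/(4*4*(-5) + 9857) = 1/(-80 + 9857) = 1/9777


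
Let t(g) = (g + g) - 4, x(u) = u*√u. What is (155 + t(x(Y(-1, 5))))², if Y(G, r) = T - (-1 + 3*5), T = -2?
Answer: 6417 - 38656*I ≈ 6417.0 - 38656.0*I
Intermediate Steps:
Y(G, r) = -16 (Y(G, r) = -2 - (-1 + 3*5) = -2 - (-1 + 15) = -2 - 1*14 = -2 - 14 = -16)
x(u) = u^(3/2)
t(g) = -4 + 2*g (t(g) = 2*g - 4 = -4 + 2*g)
(155 + t(x(Y(-1, 5))))² = (155 + (-4 + 2*(-16)^(3/2)))² = (155 + (-4 + 2*(-64*I)))² = (155 + (-4 - 128*I))² = (151 - 128*I)²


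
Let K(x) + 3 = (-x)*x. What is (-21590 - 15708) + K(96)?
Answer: -46517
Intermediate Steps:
K(x) = -3 - x**2 (K(x) = -3 + (-x)*x = -3 - x**2)
(-21590 - 15708) + K(96) = (-21590 - 15708) + (-3 - 1*96**2) = -37298 + (-3 - 1*9216) = -37298 + (-3 - 9216) = -37298 - 9219 = -46517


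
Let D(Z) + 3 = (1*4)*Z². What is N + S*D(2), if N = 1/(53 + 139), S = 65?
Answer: 162241/192 ≈ 845.00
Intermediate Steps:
N = 1/192 ≈ 0.0052083
D(Z) = -3 + 4*Z² (D(Z) = -3 + (1*4)*Z² = -3 + 4*Z²)
N + S*D(2) = 1/192 + 65*(-3 + 4*2²) = 1/192 + 65*(-3 + 4*4) = 1/192 + 65*(-3 + 16) = 1/192 + 65*13 = 1/192 + 845 = 162241/192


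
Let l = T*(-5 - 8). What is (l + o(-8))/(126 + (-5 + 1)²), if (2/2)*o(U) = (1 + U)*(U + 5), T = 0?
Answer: 21/142 ≈ 0.14789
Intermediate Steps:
l = 0 (l = 0*(-5 - 8) = 0*(-13) = 0)
o(U) = (1 + U)*(5 + U) (o(U) = (1 + U)*(U + 5) = (1 + U)*(5 + U))
(l + o(-8))/(126 + (-5 + 1)²) = (0 + (5 + (-8)² + 6*(-8)))/(126 + (-5 + 1)²) = (0 + (5 + 64 - 48))/(126 + (-4)²) = (0 + 21)/(126 + 16) = 21/142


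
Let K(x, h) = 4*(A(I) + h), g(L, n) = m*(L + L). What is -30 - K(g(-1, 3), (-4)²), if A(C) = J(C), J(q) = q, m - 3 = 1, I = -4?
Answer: -78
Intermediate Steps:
m = 4 (m = 3 + 1 = 4)
g(L, n) = 8*L (g(L, n) = 4*(L + L) = 4*(2*L) = 8*L)
A(C) = C
K(x, h) = -16 + 4*h (K(x, h) = 4*(-4 + h) = -16 + 4*h)
-30 - K(g(-1, 3), (-4)²) = -30 - (-16 + 4*(-4)²) = -30 - (-16 + 4*16) = -30 - (-16 + 64) = -30 - 1*48 = -30 - 48 = -78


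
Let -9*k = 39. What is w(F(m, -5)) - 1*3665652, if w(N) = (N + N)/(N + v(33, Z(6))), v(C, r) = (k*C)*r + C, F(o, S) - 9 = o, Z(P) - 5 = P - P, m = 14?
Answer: -2415664714/659 ≈ -3.6657e+6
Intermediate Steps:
Z(P) = 5 (Z(P) = 5 + (P - P) = 5 + 0 = 5)
k = -13/3 (k = -⅑*39 = -13/3 ≈ -4.3333)
F(o, S) = 9 + o
v(C, r) = C - 13*C*r/3 (v(C, r) = (-13*C/3)*r + C = -13*C*r/3 + C = C - 13*C*r/3)
w(N) = 2*N/(-682 + N) (w(N) = (N + N)/(N + (⅓)*33*(3 - 13*5)) = (2*N)/(N + (⅓)*33*(3 - 65)) = (2*N)/(N + (⅓)*33*(-62)) = (2*N)/(N - 682) = (2*N)/(-682 + N) = 2*N/(-682 + N))
w(F(m, -5)) - 1*3665652 = 2*(9 + 14)/(-682 + (9 + 14)) - 1*3665652 = 2*23/(-682 + 23) - 3665652 = 2*23/(-659) - 3665652 = 2*23*(-1/659) - 3665652 = -46/659 - 3665652 = -2415664714/659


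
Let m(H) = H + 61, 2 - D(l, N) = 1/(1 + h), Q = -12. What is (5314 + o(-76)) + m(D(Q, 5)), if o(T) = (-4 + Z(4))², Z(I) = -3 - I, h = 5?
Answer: 32987/6 ≈ 5497.8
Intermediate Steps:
D(l, N) = 11/6 (D(l, N) = 2 - 1/(1 + 5) = 2 - 1/6 = 2 - 1*⅙ = 2 - ⅙ = 11/6)
m(H) = 61 + H
o(T) = 121 (o(T) = (-4 + (-3 - 1*4))² = (-4 + (-3 - 4))² = (-4 - 7)² = (-11)² = 121)
(5314 + o(-76)) + m(D(Q, 5)) = (5314 + 121) + (61 + 11/6) = 5435 + 377/6 = 32987/6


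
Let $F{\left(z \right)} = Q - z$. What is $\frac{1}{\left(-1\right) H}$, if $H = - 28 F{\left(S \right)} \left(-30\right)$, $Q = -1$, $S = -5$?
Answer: $- \frac{1}{3360} \approx -0.00029762$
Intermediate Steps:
$F{\left(z \right)} = -1 - z$
$H = 3360$ ($H = - 28 \left(-1 - -5\right) \left(-30\right) = - 28 \left(-1 + 5\right) \left(-30\right) = \left(-28\right) 4 \left(-30\right) = \left(-112\right) \left(-30\right) = 3360$)
$\frac{1}{\left(-1\right) H} = \frac{1}{\left(-1\right) 3360} = \frac{1}{-3360} = - \frac{1}{3360}$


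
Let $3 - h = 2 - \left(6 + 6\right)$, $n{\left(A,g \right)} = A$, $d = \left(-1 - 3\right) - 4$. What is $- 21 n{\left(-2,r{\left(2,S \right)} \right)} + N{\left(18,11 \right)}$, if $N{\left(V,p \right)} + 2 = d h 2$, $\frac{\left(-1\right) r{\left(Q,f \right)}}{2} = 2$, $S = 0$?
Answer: $-168$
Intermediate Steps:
$r{\left(Q,f \right)} = -4$ ($r{\left(Q,f \right)} = \left(-2\right) 2 = -4$)
$d = -8$ ($d = -4 - 4 = -8$)
$h = 13$ ($h = 3 - \left(2 - \left(6 + 6\right)\right) = 3 - \left(2 - 12\right) = 3 - -10 = 3 + 10 = 13$)
$N{\left(V,p \right)} = -210$ ($N{\left(V,p \right)} = -2 + \left(-8\right) 13 \cdot 2 = -2 - 208 = -210$)
$- 21 n{\left(-2,r{\left(2,S \right)} \right)} + N{\left(18,11 \right)} = \left(-21\right) \left(-2\right) - 210 = 42 - 210 = -168$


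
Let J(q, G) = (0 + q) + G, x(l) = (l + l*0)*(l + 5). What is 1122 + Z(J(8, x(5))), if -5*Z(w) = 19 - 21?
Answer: 5612/5 ≈ 1122.4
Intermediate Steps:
x(l) = l*(5 + l) (x(l) = (l + 0)*(5 + l) = l*(5 + l))
J(q, G) = G + q (J(q, G) = q + G = G + q)
Z(w) = 2/5 (Z(w) = -(19 - 21)/5 = -1/5*(-2) = 2/5)
1122 + Z(J(8, x(5))) = 1122 + 2/5 = 5612/5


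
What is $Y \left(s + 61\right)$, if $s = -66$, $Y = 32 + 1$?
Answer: $-165$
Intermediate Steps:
$Y = 33$
$Y \left(s + 61\right) = 33 \left(-66 + 61\right) = 33 \left(-5\right) = -165$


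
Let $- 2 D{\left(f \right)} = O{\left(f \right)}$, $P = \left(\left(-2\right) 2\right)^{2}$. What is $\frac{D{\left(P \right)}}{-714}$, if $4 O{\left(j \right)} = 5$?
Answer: $\frac{5}{5712} \approx 0.00087535$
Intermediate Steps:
$O{\left(j \right)} = \frac{5}{4}$ ($O{\left(j \right)} = \frac{1}{4} \cdot 5 = \frac{5}{4}$)
$P = 16$ ($P = \left(-4\right)^{2} = 16$)
$D{\left(f \right)} = - \frac{5}{8}$ ($D{\left(f \right)} = \left(- \frac{1}{2}\right) \frac{5}{4} = - \frac{5}{8}$)
$\frac{D{\left(P \right)}}{-714} = - \frac{5}{8 \left(-714\right)} = \left(- \frac{5}{8}\right) \left(- \frac{1}{714}\right) = \frac{5}{5712}$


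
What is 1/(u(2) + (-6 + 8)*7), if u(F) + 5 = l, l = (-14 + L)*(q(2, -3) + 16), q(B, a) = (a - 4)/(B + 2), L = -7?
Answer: -4/1161 ≈ -0.0034453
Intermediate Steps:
q(B, a) = (-4 + a)/(2 + B)
l = -1197/4 (l = (-14 - 7)*((-4 - 3)/(2 + 2) + 16) = -21*(-7/4 + 16) = -21*57/4 = -1197/4 ≈ -299.25)
u(F) = -1217/4 (u(F) = -5 - 1197/4 = -1217/4)
1/(u(2) + (-6 + 8)*7) = 1/(-1217/4 + (-6 + 8)*7) = 1/(-1217/4 + 2*7) = 1/(-1217/4 + 14) = 1/(-1161/4) = -4/1161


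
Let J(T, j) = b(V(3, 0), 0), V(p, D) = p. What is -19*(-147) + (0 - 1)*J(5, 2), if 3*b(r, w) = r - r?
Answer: 2793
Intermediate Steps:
b(r, w) = 0 (b(r, w) = (r - r)/3 = (⅓)*0 = 0)
J(T, j) = 0
-19*(-147) + (0 - 1)*J(5, 2) = -19*(-147) + (0 - 1)*0 = 2793 - 1*0 = 2793 + 0 = 2793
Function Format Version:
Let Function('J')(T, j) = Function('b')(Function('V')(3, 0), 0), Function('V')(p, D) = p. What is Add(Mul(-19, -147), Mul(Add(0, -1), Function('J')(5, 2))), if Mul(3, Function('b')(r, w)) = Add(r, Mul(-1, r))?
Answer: 2793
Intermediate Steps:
Function('b')(r, w) = 0 (Function('b')(r, w) = Mul(Rational(1, 3), Add(r, Mul(-1, r))) = Mul(Rational(1, 3), 0) = 0)
Function('J')(T, j) = 0
Add(Mul(-19, -147), Mul(Add(0, -1), Function('J')(5, 2))) = Add(Mul(-19, -147), Mul(Add(0, -1), 0)) = Add(2793, Mul(-1, 0)) = Add(2793, 0) = 2793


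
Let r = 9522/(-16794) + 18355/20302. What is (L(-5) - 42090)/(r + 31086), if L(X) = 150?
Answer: -794417666040/588830123333 ≈ -1.3491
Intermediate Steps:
r = 6385457/18941766 (r = 9522*(-1/16794) + 18355*(1/20302) = -529/933 + 18355/20302 = 6385457/18941766 ≈ 0.33711)
(L(-5) - 42090)/(r + 31086) = (150 - 42090)/(6385457/18941766 + 31086) = -41940/588830123333/18941766 = -41940*18941766/588830123333 = -794417666040/588830123333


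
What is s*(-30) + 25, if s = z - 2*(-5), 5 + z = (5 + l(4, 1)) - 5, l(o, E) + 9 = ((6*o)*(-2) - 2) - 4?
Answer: 1765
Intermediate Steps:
l(o, E) = -15 - 12*o (l(o, E) = -9 + (((6*o)*(-2) - 2) - 4) = -9 + ((-12*o - 2) - 4) = -9 + ((-2 - 12*o) - 4) = -9 + (-6 - 12*o) = -15 - 12*o)
z = -68 (z = -5 + ((5 + (-15 - 12*4)) - 5) = -5 + ((5 + (-15 - 48)) - 5) = -5 + ((5 - 63) - 5) = -5 + (-58 - 5) = -5 - 63 = -68)
s = -58 (s = -68 - 2*(-5) = -68 + 10 = -58)
s*(-30) + 25 = -58*(-30) + 25 = 1740 + 25 = 1765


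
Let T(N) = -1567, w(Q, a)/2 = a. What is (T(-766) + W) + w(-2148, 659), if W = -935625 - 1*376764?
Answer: -1312638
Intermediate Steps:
w(Q, a) = 2*a
W = -1312389 (W = -935625 - 376764 = -1312389)
(T(-766) + W) + w(-2148, 659) = (-1567 - 1312389) + 2*659 = -1313956 + 1318 = -1312638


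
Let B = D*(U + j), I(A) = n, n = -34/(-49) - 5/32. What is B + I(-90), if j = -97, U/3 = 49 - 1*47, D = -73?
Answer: 10417067/1568 ≈ 6643.5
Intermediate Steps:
U = 6 (U = 3*(49 - 1*47) = 3*(49 - 47) = 3*2 = 6)
n = 843/1568 (n = -34*(-1/49) - 5*1/32 = 34/49 - 5/32 = 843/1568 ≈ 0.53763)
I(A) = 843/1568
B = 6643 (B = -73*(6 - 97) = -73*(-91) = 6643)
B + I(-90) = 6643 + 843/1568 = 10417067/1568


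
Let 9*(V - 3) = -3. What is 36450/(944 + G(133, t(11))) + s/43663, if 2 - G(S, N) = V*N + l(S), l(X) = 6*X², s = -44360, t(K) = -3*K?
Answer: -125075047/91779626 ≈ -1.3628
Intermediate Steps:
V = 8/3 (V = 3 + (⅑)*(-3) = 3 - ⅓ = 8/3 ≈ 2.6667)
G(S, N) = 2 - 6*S² - 8*N/3 (G(S, N) = 2 - (8*N/3 + 6*S²) = 2 - (6*S² + 8*N/3) = 2 + (-6*S² - 8*N/3) = 2 - 6*S² - 8*N/3)
36450/(944 + G(133, t(11))) + s/43663 = 36450/(944 + (2 - 6*133² - (-8)*11)) - 44360/43663 = 36450/(944 + (2 - 6*17689 - 8/3*(-33))) - 44360*1/43663 = 36450/(944 + (2 - 106134 + 88)) - 44360/43663 = 36450/(944 - 106044) - 44360/43663 = 36450/(-105100) - 44360/43663 = 36450*(-1/105100) - 44360/43663 = -729/2102 - 44360/43663 = -125075047/91779626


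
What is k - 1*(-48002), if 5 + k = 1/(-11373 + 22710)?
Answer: 544141990/11337 ≈ 47997.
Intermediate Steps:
k = -56684/11337 (k = -5 + 1/(-11373 + 22710) = -5 + 1/11337 = -56684/11337 ≈ -4.9999)
k - 1*(-48002) = -56684/11337 - 1*(-48002) = -56684/11337 + 48002 = 544141990/11337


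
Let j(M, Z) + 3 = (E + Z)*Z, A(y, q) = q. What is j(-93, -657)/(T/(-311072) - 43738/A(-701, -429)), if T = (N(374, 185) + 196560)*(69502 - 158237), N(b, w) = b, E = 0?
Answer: 28801555177824/3755177139673 ≈ 7.6698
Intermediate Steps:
T = -17474938490 (T = (374 + 196560)*(69502 - 158237) = 196934*(-88735) = -17474938490)
j(M, Z) = -3 + Z² (j(M, Z) = -3 + (0 + Z)*Z = -3 + Z*Z = -3 + Z²)
j(-93, -657)/(T/(-311072) - 43738/A(-701, -429)) = (-3 + (-657)²)/(-17474938490/(-311072) - 43738/(-429)) = (-3 + 431649)/(-17474938490*(-1/311072) - 43738*(-1/429)) = 431646/(8737469245/155536 + 43738/429) = 431646/(3755177139673/66724944) = 431646*(66724944/3755177139673) = 28801555177824/3755177139673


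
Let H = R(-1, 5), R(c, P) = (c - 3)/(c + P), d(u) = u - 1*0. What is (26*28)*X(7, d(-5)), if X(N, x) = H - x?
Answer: 2912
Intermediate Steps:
d(u) = u (d(u) = u + 0 = u)
R(c, P) = (-3 + c)/(P + c)
H = -1 (H = (-3 - 1)/(5 - 1) = -4/4 = (¼)*(-4) = -1)
X(N, x) = -1 - x
(26*28)*X(7, d(-5)) = (26*28)*(-1 - 1*(-5)) = 728*(-1 + 5) = 728*4 = 2912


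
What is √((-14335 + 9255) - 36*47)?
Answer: 2*I*√1693 ≈ 82.292*I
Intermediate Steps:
√((-14335 + 9255) - 36*47) = √(-5080 - 1692) = √(-6772) = 2*I*√1693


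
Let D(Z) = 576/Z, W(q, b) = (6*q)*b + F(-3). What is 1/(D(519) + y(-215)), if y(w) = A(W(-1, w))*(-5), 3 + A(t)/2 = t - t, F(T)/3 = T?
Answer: 173/5382 ≈ 0.032144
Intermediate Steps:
F(T) = 3*T
W(q, b) = -9 + 6*b*q (W(q, b) = (6*q)*b + 3*(-3) = 6*b*q - 9 = -9 + 6*b*q)
A(t) = -6 (A(t) = -6 + 2*(t - t) = -6 + 2*0 = -6 + 0 = -6)
y(w) = 30 (y(w) = -6*(-5) = 30)
1/(D(519) + y(-215)) = 1/(576/519 + 30) = 1/(576*(1/519) + 30) = 1/(192/173 + 30) = 1/(5382/173) = 173/5382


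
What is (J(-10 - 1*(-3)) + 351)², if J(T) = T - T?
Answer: 123201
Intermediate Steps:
J(T) = 0
(J(-10 - 1*(-3)) + 351)² = (0 + 351)² = 351² = 123201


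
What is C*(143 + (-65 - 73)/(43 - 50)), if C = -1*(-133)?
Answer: 21641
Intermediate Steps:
C = 133
C*(143 + (-65 - 73)/(43 - 50)) = 133*(143 + (-65 - 73)/(43 - 50)) = 133*(143 - 138/(-7)) = 133*(143 - 138*(-1/7)) = 133*(143 + 138/7) = 133*(1139/7) = 21641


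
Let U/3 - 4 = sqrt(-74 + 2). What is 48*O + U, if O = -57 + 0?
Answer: -2724 + 18*I*sqrt(2) ≈ -2724.0 + 25.456*I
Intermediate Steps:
O = -57
U = 12 + 18*I*sqrt(2) (U = 12 + 3*sqrt(-74 + 2) = 12 + 3*sqrt(-72) = 12 + 3*(6*I*sqrt(2)) = 12 + 18*I*sqrt(2) ≈ 12.0 + 25.456*I)
48*O + U = 48*(-57) + (12 + 18*I*sqrt(2)) = -2736 + (12 + 18*I*sqrt(2)) = -2724 + 18*I*sqrt(2)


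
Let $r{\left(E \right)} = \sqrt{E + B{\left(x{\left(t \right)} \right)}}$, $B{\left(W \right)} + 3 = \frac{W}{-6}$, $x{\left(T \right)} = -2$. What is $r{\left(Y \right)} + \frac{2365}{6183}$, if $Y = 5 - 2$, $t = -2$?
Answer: $\frac{2365}{6183} + \frac{\sqrt{3}}{3} \approx 0.95985$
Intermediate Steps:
$Y = 3$ ($Y = 5 - 2 = 3$)
$B{\left(W \right)} = -3 - \frac{W}{6}$ ($B{\left(W \right)} = -3 + \frac{W}{-6} = -3 + W \left(- \frac{1}{6}\right) = -3 - \frac{W}{6}$)
$r{\left(E \right)} = \sqrt{- \frac{8}{3} + E}$ ($r{\left(E \right)} = \sqrt{E - \frac{8}{3}} = \sqrt{- \frac{8}{3} + E}$)
$r{\left(Y \right)} + \frac{2365}{6183} = \frac{\sqrt{-24 + 9 \cdot 3}}{3} + \frac{2365}{6183} = \frac{\sqrt{-24 + 27}}{3} + 2365 \cdot \frac{1}{6183} = \frac{\sqrt{3}}{3} + \frac{2365}{6183} = \frac{2365}{6183} + \frac{\sqrt{3}}{3}$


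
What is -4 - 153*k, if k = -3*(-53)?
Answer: -24331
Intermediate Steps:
k = 159
-4 - 153*k = -4 - 153*159 = -4 - 24327 = -24331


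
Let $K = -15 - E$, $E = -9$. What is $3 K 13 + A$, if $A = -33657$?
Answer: $-33891$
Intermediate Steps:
$K = -6$ ($K = -15 - -9 = -15 + 9 = -6$)
$3 K 13 + A = 3 \left(-6\right) 13 - 33657 = \left(-18\right) 13 - 33657 = -234 - 33657 = -33891$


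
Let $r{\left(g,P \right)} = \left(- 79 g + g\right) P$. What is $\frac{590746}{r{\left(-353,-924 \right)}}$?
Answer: $- \frac{22721}{978516} \approx -0.02322$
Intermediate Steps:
$r{\left(g,P \right)} = - 78 P g$ ($r{\left(g,P \right)} = - 78 g P = - 78 P g$)
$\frac{590746}{r{\left(-353,-924 \right)}} = \frac{590746}{\left(-78\right) \left(-924\right) \left(-353\right)} = \frac{590746}{-25441416} = 590746 \left(- \frac{1}{25441416}\right) = - \frac{22721}{978516}$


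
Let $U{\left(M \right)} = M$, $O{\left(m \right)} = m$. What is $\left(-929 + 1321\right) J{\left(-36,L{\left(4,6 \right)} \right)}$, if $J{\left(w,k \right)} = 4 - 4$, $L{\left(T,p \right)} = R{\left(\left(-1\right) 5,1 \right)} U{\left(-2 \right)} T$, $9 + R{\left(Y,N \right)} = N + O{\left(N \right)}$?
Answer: $0$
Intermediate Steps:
$R{\left(Y,N \right)} = -9 + 2 N$ ($R{\left(Y,N \right)} = -9 + \left(N + N\right) = -9 + 2 N$)
$L{\left(T,p \right)} = 14 T$ ($L{\left(T,p \right)} = \left(-9 + 2 \cdot 1\right) \left(-2\right) T = \left(-9 + 2\right) \left(-2\right) T = \left(-7\right) \left(-2\right) T = 14 T$)
$J{\left(w,k \right)} = 0$
$\left(-929 + 1321\right) J{\left(-36,L{\left(4,6 \right)} \right)} = \left(-929 + 1321\right) 0 = 392 \cdot 0 = 0$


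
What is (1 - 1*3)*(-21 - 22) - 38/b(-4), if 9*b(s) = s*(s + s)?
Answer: 1205/16 ≈ 75.313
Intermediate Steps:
b(s) = 2*s²/9 (b(s) = (s*(s + s))/9 = (s*(2*s))/9 = (2*s²)/9 = 2*s²/9)
(1 - 1*3)*(-21 - 22) - 38/b(-4) = (1 - 1*3)*(-21 - 22) - 38/((2/9)*(-4)²) = (1 - 3)*(-43) - 38/((2/9)*16) = -2*(-43) - 38/32/9 = 86 - 38*9/32 = 86 - 171/16 = 1205/16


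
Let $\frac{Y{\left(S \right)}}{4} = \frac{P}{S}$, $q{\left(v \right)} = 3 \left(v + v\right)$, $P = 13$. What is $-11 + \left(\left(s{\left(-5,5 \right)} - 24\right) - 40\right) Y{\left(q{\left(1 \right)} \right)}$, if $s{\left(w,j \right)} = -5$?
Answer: $-609$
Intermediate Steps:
$q{\left(v \right)} = 6 v$ ($q{\left(v \right)} = 3 \cdot 2 v = 6 v$)
$Y{\left(S \right)} = \frac{52}{S}$ ($Y{\left(S \right)} = 4 \frac{13}{S} = \frac{52}{S}$)
$-11 + \left(\left(s{\left(-5,5 \right)} - 24\right) - 40\right) Y{\left(q{\left(1 \right)} \right)} = -11 + \left(\left(-5 - 24\right) - 40\right) \frac{52}{6 \cdot 1} = -11 + \left(-29 - 40\right) \frac{52}{6} = -11 - 69 \cdot 52 \cdot \frac{1}{6} = -11 - 598 = -609$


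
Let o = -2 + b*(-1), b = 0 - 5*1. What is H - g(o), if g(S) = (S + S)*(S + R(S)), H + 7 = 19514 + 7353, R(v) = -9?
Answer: 26896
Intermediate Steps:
b = -5 (b = 0 - 5 = -5)
H = 26860 (H = -7 + (19514 + 7353) = -7 + 26867 = 26860)
o = 3 (o = -2 - 5*(-1) = -2 + 5 = 3)
g(S) = 2*S*(-9 + S) (g(S) = (S + S)*(S - 9) = (2*S)*(-9 + S) = 2*S*(-9 + S))
H - g(o) = 26860 - 2*3*(-9 + 3) = 26860 - 2*3*(-6) = 26860 - 1*(-36) = 26860 + 36 = 26896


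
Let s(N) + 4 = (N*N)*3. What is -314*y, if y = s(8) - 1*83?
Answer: -32970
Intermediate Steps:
s(N) = -4 + 3*N² (s(N) = -4 + (N*N)*3 = -4 + N²*3 = -4 + 3*N²)
y = 105 (y = (-4 + 3*8²) - 1*83 = (-4 + 3*64) - 83 = (-4 + 192) - 83 = 188 - 83 = 105)
-314*y = -314*105 = -32970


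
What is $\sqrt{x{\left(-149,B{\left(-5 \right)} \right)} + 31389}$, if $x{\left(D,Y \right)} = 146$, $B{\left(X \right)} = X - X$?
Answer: $\sqrt{31535} \approx 177.58$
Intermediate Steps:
$B{\left(X \right)} = 0$
$\sqrt{x{\left(-149,B{\left(-5 \right)} \right)} + 31389} = \sqrt{146 + 31389} = \sqrt{31535}$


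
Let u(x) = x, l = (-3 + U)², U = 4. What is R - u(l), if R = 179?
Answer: 178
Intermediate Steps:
l = 1 (l = (-3 + 4)² = 1² = 1)
R - u(l) = 179 - 1*1 = 179 - 1 = 178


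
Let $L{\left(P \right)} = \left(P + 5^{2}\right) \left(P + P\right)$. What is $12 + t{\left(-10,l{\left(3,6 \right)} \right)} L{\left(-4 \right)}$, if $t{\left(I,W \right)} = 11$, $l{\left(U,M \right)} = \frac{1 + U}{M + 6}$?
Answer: $-1836$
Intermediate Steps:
$l{\left(U,M \right)} = \frac{1 + U}{6 + M}$
$L{\left(P \right)} = 2 P \left(25 + P\right)$ ($L{\left(P \right)} = \left(P + 25\right) 2 P = \left(25 + P\right) 2 P = 2 P \left(25 + P\right)$)
$12 + t{\left(-10,l{\left(3,6 \right)} \right)} L{\left(-4 \right)} = 12 + 11 \cdot 2 \left(-4\right) \left(25 - 4\right) = 12 + 11 \cdot 2 \left(-4\right) 21 = 12 + 11 \left(-168\right) = 12 - 1848 = -1836$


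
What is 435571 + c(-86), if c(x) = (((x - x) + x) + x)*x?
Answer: 450363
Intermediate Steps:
c(x) = 2*x**2 (c(x) = ((0 + x) + x)*x = (x + x)*x = (2*x)*x = 2*x**2)
435571 + c(-86) = 435571 + 2*(-86)**2 = 435571 + 2*7396 = 435571 + 14792 = 450363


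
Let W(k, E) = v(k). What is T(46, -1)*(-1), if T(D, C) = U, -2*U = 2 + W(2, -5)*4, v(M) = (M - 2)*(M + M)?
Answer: 1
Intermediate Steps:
v(M) = 2*M*(-2 + M) (v(M) = (-2 + M)*(2*M) = 2*M*(-2 + M))
W(k, E) = 2*k*(-2 + k)
U = -1 (U = -(2 + (2*2*(-2 + 2))*4)/2 = -(2 + (2*2*0)*4)/2 = -(2 + 0*4)/2 = -(2 + 0)/2 = -½*2 = -1)
T(D, C) = -1
T(46, -1)*(-1) = -1*(-1) = 1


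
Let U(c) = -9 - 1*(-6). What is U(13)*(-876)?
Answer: 2628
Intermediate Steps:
U(c) = -3 (U(c) = -9 + 6 = -3)
U(13)*(-876) = -3*(-876) = 2628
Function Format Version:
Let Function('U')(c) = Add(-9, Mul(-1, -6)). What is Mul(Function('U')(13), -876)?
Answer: 2628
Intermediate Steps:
Function('U')(c) = -3 (Function('U')(c) = Add(-9, 6) = -3)
Mul(Function('U')(13), -876) = Mul(-3, -876) = 2628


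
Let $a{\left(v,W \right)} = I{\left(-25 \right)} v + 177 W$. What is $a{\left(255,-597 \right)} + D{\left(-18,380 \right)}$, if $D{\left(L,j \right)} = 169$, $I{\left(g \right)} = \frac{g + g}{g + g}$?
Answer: $-105245$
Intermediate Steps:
$I{\left(g \right)} = 1$ ($I{\left(g \right)} = \frac{2 g}{2 g} = 2 g \frac{1}{2 g} = 1$)
$a{\left(v,W \right)} = v + 177 W$ ($a{\left(v,W \right)} = 1 v + 177 W = v + 177 W$)
$a{\left(255,-597 \right)} + D{\left(-18,380 \right)} = \left(255 + 177 \left(-597\right)\right) + 169 = \left(255 - 105669\right) + 169 = -105414 + 169 = -105245$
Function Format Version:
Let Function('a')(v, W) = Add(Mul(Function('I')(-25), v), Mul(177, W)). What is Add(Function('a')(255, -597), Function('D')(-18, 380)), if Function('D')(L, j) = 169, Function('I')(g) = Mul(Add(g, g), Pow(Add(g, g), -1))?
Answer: -105245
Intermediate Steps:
Function('I')(g) = 1 (Function('I')(g) = Mul(Mul(2, g), Pow(Mul(2, g), -1)) = Mul(Mul(2, g), Mul(Rational(1, 2), Pow(g, -1))) = 1)
Function('a')(v, W) = Add(v, Mul(177, W)) (Function('a')(v, W) = Add(Mul(1, v), Mul(177, W)) = Add(v, Mul(177, W)))
Add(Function('a')(255, -597), Function('D')(-18, 380)) = Add(Add(255, Mul(177, -597)), 169) = Add(Add(255, -105669), 169) = Add(-105414, 169) = -105245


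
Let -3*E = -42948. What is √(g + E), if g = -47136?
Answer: 2*I*√8205 ≈ 181.16*I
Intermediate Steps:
E = 14316 (E = -⅓*(-42948) = 14316)
√(g + E) = √(-47136 + 14316) = √(-32820) = 2*I*√8205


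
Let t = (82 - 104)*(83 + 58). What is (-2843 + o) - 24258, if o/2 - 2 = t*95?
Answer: -616477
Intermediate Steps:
t = -3102 (t = -22*141 = -3102)
o = -589376 (o = 4 + 2*(-3102*95) = 4 + 2*(-294690) = 4 - 589380 = -589376)
(-2843 + o) - 24258 = (-2843 - 589376) - 24258 = -592219 - 24258 = -616477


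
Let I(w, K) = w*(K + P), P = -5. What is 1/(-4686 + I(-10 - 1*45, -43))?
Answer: -1/2046 ≈ -0.00048876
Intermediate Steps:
I(w, K) = w*(-5 + K) (I(w, K) = w*(K - 5) = w*(-5 + K))
1/(-4686 + I(-10 - 1*45, -43)) = 1/(-4686 + (-10 - 1*45)*(-5 - 43)) = 1/(-4686 + (-10 - 45)*(-48)) = 1/(-4686 - 55*(-48)) = 1/(-4686 + 2640) = 1/(-2046) = -1/2046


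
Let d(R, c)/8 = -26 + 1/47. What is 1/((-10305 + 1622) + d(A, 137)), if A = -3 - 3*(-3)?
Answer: -47/417869 ≈ -0.00011248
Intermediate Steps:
A = 6 (A = -3 + 9 = 6)
d(R, c) = -9768/47 (d(R, c) = 8*(-26 + 1/47) = 8*(-1221/47) = -9768/47)
1/((-10305 + 1622) + d(A, 137)) = 1/((-10305 + 1622) - 9768/47) = 1/(-8683 - 9768/47) = 1/(-417869/47) = -47/417869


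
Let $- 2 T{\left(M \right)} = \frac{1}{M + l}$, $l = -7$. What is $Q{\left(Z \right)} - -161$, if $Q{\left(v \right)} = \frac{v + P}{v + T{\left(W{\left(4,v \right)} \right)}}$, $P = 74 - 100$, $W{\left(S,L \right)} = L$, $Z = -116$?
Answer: $\frac{4629067}{28535} \approx 162.22$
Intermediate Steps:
$T{\left(M \right)} = - \frac{1}{2 \left(-7 + M\right)}$ ($T{\left(M \right)} = - \frac{1}{2 \left(M - 7\right)} = - \frac{1}{2 \left(-7 + M\right)}$)
$P = -26$ ($P = 74 - 100 = -26$)
$Q{\left(v \right)} = \frac{-26 + v}{v - \frac{1}{-14 + 2 v}}$ ($Q{\left(v \right)} = \frac{v - 26}{v - \frac{1}{-14 + 2 v}} = \frac{-26 + v}{v - \frac{1}{-14 + 2 v}}$)
$Q{\left(Z \right)} - -161 = \frac{2 \left(-26 - 116\right) \left(-7 - 116\right)}{-1 + 2 \left(-116\right) \left(-7 - 116\right)} - -161 = 2 \frac{1}{-1 + 2 \left(-116\right) \left(-123\right)} \left(-142\right) \left(-123\right) + 161 = 2 \frac{1}{-1 + 28536} \left(-142\right) \left(-123\right) + 161 = 2 \cdot \frac{1}{28535} \left(-142\right) \left(-123\right) + 161 = \frac{34932}{28535} + 161 = \frac{4629067}{28535}$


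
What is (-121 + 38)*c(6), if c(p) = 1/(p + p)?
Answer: -83/12 ≈ -6.9167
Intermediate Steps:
c(p) = 1/(2*p)
(-121 + 38)*c(6) = (-121 + 38)*((½)/6) = -83/(2*6) = -83*1/12 = -83/12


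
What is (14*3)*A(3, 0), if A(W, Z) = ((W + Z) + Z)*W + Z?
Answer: 378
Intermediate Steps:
A(W, Z) = Z + W*(W + 2*Z) (A(W, Z) = (W + 2*Z)*W + Z = W*(W + 2*Z) + Z = Z + W*(W + 2*Z))
(14*3)*A(3, 0) = (14*3)*(0 + 3**2 + 2*3*0) = 42*(0 + 9 + 0) = 42*9 = 378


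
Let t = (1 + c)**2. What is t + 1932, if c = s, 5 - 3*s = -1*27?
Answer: 18613/9 ≈ 2068.1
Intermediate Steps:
s = 32/3 (s = 5/3 - (-1)*27/3 = 5/3 - 1/3*(-27) = 5/3 + 9 = 32/3 ≈ 10.667)
c = 32/3 ≈ 10.667
t = 1225/9 (t = (1 + 32/3)**2 = (35/3)**2 = 1225/9 ≈ 136.11)
t + 1932 = 1225/9 + 1932 = 18613/9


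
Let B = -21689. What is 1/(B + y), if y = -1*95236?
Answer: -1/116925 ≈ -8.5525e-6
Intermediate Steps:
y = -95236
1/(B + y) = 1/(-21689 - 95236) = 1/(-116925) = -1/116925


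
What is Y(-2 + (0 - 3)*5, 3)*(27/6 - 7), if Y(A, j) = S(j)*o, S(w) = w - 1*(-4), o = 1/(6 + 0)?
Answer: -35/12 ≈ -2.9167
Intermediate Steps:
o = 1/6 ≈ 0.16667
S(w) = 4 + w (S(w) = w + 4 = 4 + w)
Y(A, j) = 2/3 + j/6 (Y(A, j) = (4 + j)*(1/6) = 2/3 + j/6)
Y(-2 + (0 - 3)*5, 3)*(27/6 - 7) = (2/3 + (1/6)*3)*(27/6 - 7) = (2/3 + 1/2)*(27*(1/6) - 7) = 7*(9/2 - 7)/6 = (7/6)*(-5/2) = -35/12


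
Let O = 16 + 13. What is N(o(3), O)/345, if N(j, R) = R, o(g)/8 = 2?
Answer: 29/345 ≈ 0.084058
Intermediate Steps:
o(g) = 16 (o(g) = 8*2 = 16)
O = 29
N(o(3), O)/345 = 29/345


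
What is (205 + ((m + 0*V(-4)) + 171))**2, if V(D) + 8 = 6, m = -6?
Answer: 136900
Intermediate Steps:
V(D) = -2 (V(D) = -8 + 6 = -2)
(205 + ((m + 0*V(-4)) + 171))**2 = (205 + ((-6 + 0*(-2)) + 171))**2 = (205 + ((-6 + 0) + 171))**2 = (205 + (-6 + 171))**2 = (205 + 165)**2 = 370**2 = 136900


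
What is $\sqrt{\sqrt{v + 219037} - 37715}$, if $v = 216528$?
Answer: $\sqrt{-37715 + \sqrt{435565}} \approx 192.5 i$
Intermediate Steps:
$\sqrt{\sqrt{v + 219037} - 37715} = \sqrt{\sqrt{216528 + 219037} - 37715} = \sqrt{\sqrt{435565} - 37715} = \sqrt{-37715 + \sqrt{435565}}$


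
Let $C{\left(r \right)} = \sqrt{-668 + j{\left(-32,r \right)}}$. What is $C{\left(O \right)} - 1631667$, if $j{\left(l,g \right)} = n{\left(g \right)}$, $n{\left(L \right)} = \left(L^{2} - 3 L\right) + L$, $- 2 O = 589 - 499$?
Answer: $-1631667 + \sqrt{1447} \approx -1.6316 \cdot 10^{6}$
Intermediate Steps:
$O = -45$ ($O = - \frac{589 - 499}{2} = \left(- \frac{1}{2}\right) 90 = -45$)
$n{\left(L \right)} = L^{2} - 2 L$
$j{\left(l,g \right)} = g \left(-2 + g\right)$
$C{\left(r \right)} = \sqrt{-668 + r \left(-2 + r\right)}$
$C{\left(O \right)} - 1631667 = \sqrt{-668 - 45 \left(-2 - 45\right)} - 1631667 = \sqrt{-668 - -2115} - 1631667 = \sqrt{-668 + 2115} - 1631667 = \sqrt{1447} - 1631667 = -1631667 + \sqrt{1447}$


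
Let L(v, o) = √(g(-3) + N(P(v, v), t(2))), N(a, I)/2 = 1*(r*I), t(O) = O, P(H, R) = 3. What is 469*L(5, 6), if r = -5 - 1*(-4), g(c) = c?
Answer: 469*I*√7 ≈ 1240.9*I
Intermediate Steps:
r = -1 (r = -5 + 4 = -1)
N(a, I) = -2*I (N(a, I) = 2*(1*(-I)) = 2*(-I) = -2*I)
L(v, o) = I*√7 (L(v, o) = √(-3 - 2*2) = √(-3 - 4) = √(-7) = I*√7)
469*L(5, 6) = 469*(I*√7) = 469*I*√7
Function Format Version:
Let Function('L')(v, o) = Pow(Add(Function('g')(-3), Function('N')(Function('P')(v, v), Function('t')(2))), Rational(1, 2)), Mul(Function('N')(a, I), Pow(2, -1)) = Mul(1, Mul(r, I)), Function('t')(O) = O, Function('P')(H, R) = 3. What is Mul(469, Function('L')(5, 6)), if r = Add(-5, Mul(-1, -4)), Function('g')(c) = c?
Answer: Mul(469, I, Pow(7, Rational(1, 2))) ≈ Mul(1240.9, I)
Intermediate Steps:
r = -1 (r = Add(-5, 4) = -1)
Function('N')(a, I) = Mul(-2, I) (Function('N')(a, I) = Mul(2, Mul(1, Mul(-1, I))) = Mul(2, Mul(-1, I)) = Mul(-2, I))
Function('L')(v, o) = Mul(I, Pow(7, Rational(1, 2))) (Function('L')(v, o) = Pow(Add(-3, Mul(-2, 2)), Rational(1, 2)) = Pow(Add(-3, -4), Rational(1, 2)) = Pow(-7, Rational(1, 2)) = Mul(I, Pow(7, Rational(1, 2))))
Mul(469, Function('L')(5, 6)) = Mul(469, Mul(I, Pow(7, Rational(1, 2)))) = Mul(469, I, Pow(7, Rational(1, 2)))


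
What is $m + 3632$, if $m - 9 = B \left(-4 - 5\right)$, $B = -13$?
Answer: $3758$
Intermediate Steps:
$m = 126$ ($m = 9 - 13 \left(-4 - 5\right) = 9 - -117 = 9 + 117 = 126$)
$m + 3632 = 126 + 3632 = 3758$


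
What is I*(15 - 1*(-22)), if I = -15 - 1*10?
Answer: -925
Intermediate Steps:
I = -25 (I = -15 - 10 = -25)
I*(15 - 1*(-22)) = -25*(15 - 1*(-22)) = -25*(15 + 22) = -25*37 = -925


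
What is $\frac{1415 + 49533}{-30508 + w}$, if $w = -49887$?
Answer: $- \frac{50948}{80395} \approx -0.63372$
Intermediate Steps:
$\frac{1415 + 49533}{-30508 + w} = \frac{1415 + 49533}{-30508 - 49887} = \frac{50948}{-80395} = 50948 \left(- \frac{1}{80395}\right) = - \frac{50948}{80395}$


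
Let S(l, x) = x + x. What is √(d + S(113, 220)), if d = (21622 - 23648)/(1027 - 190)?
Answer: √34061622/279 ≈ 20.918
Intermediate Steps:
S(l, x) = 2*x
d = -2026/837 ≈ -2.4206
√(d + S(113, 220)) = √(-2026/837 + 2*220) = √(-2026/837 + 440) = √(366254/837) = √34061622/279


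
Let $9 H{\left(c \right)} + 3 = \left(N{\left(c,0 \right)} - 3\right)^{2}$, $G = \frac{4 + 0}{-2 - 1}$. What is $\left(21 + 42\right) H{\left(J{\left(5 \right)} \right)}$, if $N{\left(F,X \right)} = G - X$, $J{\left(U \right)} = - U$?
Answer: $\frac{994}{9} \approx 110.44$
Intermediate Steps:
$G = - \frac{4}{3}$ ($G = \frac{4}{-3} = 4 \left(- \frac{1}{3}\right) = - \frac{4}{3} \approx -1.3333$)
$N{\left(F,X \right)} = - \frac{4}{3} - X$
$H{\left(c \right)} = \frac{142}{81}$ ($H{\left(c \right)} = - \frac{1}{3} + \frac{\left(\left(- \frac{4}{3} - 0\right) - 3\right)^{2}}{9} = - \frac{1}{3} + \frac{\left(\left(- \frac{4}{3} + 0\right) - 3\right)^{2}}{9} = - \frac{1}{3} + \frac{\left(- \frac{4}{3} - 3\right)^{2}}{9} = - \frac{1}{3} + \frac{\left(- \frac{13}{3}\right)^{2}}{9} = - \frac{1}{3} + \frac{1}{9} \cdot \frac{169}{9} = - \frac{1}{3} + \frac{169}{81} = \frac{142}{81}$)
$\left(21 + 42\right) H{\left(J{\left(5 \right)} \right)} = \left(21 + 42\right) \frac{142}{81} = 63 \cdot \frac{142}{81} = \frac{994}{9}$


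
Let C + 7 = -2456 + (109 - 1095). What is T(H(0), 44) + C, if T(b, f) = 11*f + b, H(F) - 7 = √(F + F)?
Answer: -2958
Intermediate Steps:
H(F) = 7 + √2*√F (H(F) = 7 + √(F + F) = 7 + √(2*F) = 7 + √2*√F)
T(b, f) = b + 11*f
C = -3449 (C = -7 + (-2456 + (109 - 1095)) = -7 + (-2456 - 986) = -7 - 3442 = -3449)
T(H(0), 44) + C = ((7 + √2*√0) + 11*44) - 3449 = ((7 + √2*0) + 484) - 3449 = ((7 + 0) + 484) - 3449 = (7 + 484) - 3449 = 491 - 3449 = -2958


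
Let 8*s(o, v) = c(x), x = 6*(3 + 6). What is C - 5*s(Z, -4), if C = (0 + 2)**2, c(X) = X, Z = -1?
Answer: -119/4 ≈ -29.750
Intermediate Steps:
x = 54 (x = 6*9 = 54)
s(o, v) = 27/4 (s(o, v) = (1/8)*54 = 27/4)
C = 4 (C = 2**2 = 4)
C - 5*s(Z, -4) = 4 - 5*27/4 = 4 - 135/4 = -119/4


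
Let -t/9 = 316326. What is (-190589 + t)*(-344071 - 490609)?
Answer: 2535359697640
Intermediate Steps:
t = -2846934 (t = -9*316326 = -2846934)
(-190589 + t)*(-344071 - 490609) = (-190589 - 2846934)*(-344071 - 490609) = -3037523*(-834680) = 2535359697640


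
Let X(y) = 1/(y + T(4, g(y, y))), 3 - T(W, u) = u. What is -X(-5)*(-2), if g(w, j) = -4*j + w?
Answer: -2/17 ≈ -0.11765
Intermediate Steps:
g(w, j) = w - 4*j
T(W, u) = 3 - u
X(y) = 1/(3 + 4*y) (X(y) = 1/(y + (3 - (y - 4*y))) = 1/(y + (3 - (-3)*y)) = 1/(y + (3 + 3*y)) = 1/(3 + 4*y))
-X(-5)*(-2) = -1/(3 + 4*(-5))*(-2) = -1/(3 - 20)*(-2) = -1/(-17)*(-2) = -1*(-1/17)*(-2) = (1/17)*(-2) = -2/17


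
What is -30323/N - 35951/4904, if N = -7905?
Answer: -135488663/38766120 ≈ -3.4950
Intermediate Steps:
-30323/N - 35951/4904 = -30323/(-7905) - 35951/4904 = -30323*(-1/7905) - 35951*1/4904 = 30323/7905 - 35951/4904 = -135488663/38766120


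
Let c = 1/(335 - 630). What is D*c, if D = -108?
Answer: 108/295 ≈ 0.36610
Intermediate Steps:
c = -1/295 (c = 1/(-295) = -1/295 ≈ -0.0033898)
D*c = -108*(-1/295) = 108/295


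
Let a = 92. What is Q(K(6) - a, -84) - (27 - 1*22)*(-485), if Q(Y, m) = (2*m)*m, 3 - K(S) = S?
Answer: 16537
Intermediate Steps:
K(S) = 3 - S
Q(Y, m) = 2*m**2
Q(K(6) - a, -84) - (27 - 1*22)*(-485) = 2*(-84)**2 - (27 - 1*22)*(-485) = 2*7056 - (27 - 22)*(-485) = 14112 - 5*(-485) = 14112 - 1*(-2425) = 14112 + 2425 = 16537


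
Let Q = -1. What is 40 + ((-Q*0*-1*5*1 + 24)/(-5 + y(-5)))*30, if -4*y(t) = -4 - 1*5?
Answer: -2440/11 ≈ -221.82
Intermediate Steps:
y(t) = 9/4 (y(t) = -(-4 - 1*5)/4 = -(-4 - 5)/4 = -¼*(-9) = 9/4)
40 + ((-Q*0*-1*5*1 + 24)/(-5 + y(-5)))*30 = 40 + ((-(-1*0)*-1*5*1 + 24)/(-5 + 9/4))*30 = 40 + ((-0*(-5*1) + 24)/(-11/4))*30 = 40 + ((-0*(-5) + 24)*(-4/11))*30 = 40 + ((-1*0 + 24)*(-4/11))*30 = 40 + ((0 + 24)*(-4/11))*30 = 40 + (24*(-4/11))*30 = 40 - 96/11*30 = 40 - 2880/11 = -2440/11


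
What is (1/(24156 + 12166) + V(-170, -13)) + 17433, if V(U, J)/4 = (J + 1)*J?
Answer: 655866355/36322 ≈ 18057.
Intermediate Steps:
V(U, J) = 4*J*(1 + J) (V(U, J) = 4*((J + 1)*J) = 4*((1 + J)*J) = 4*(J*(1 + J)) = 4*J*(1 + J))
(1/(24156 + 12166) + V(-170, -13)) + 17433 = (1/(24156 + 12166) + 4*(-13)*(1 - 13)) + 17433 = (1/36322 + 4*(-13)*(-12)) + 17433 = (1/36322 + 624) + 17433 = 22664929/36322 + 17433 = 655866355/36322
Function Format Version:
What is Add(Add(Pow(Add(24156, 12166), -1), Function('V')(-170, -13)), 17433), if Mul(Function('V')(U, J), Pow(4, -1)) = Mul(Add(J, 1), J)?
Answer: Rational(655866355, 36322) ≈ 18057.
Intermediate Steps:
Function('V')(U, J) = Mul(4, J, Add(1, J)) (Function('V')(U, J) = Mul(4, Mul(Add(J, 1), J)) = Mul(4, Mul(Add(1, J), J)) = Mul(4, Mul(J, Add(1, J))) = Mul(4, J, Add(1, J)))
Add(Add(Pow(Add(24156, 12166), -1), Function('V')(-170, -13)), 17433) = Add(Add(Pow(Add(24156, 12166), -1), Mul(4, -13, Add(1, -13))), 17433) = Add(Add(Pow(36322, -1), Mul(4, -13, -12)), 17433) = Add(Add(Rational(1, 36322), 624), 17433) = Add(Rational(22664929, 36322), 17433) = Rational(655866355, 36322)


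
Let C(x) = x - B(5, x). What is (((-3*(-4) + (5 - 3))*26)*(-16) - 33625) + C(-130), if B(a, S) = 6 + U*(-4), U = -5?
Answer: -39605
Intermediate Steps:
B(a, S) = 26 (B(a, S) = 6 - 5*(-4) = 6 + 20 = 26)
C(x) = -26 + x (C(x) = x - 1*26 = x - 26 = -26 + x)
(((-3*(-4) + (5 - 3))*26)*(-16) - 33625) + C(-130) = (((-3*(-4) + (5 - 3))*26)*(-16) - 33625) + (-26 - 130) = (((12 + 2)*26)*(-16) - 33625) - 156 = ((14*26)*(-16) - 33625) - 156 = (364*(-16) - 33625) - 156 = (-5824 - 33625) - 156 = -39449 - 156 = -39605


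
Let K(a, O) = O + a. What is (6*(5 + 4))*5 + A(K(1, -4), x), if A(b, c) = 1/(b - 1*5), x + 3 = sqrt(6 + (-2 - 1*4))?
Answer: 2159/8 ≈ 269.88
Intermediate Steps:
x = -3 (x = -3 + sqrt(6 + (-2 - 1*4)) = -3 + sqrt(6 + (-2 - 4)) = -3 + sqrt(6 - 6) = -3 + sqrt(0) = -3 + 0 = -3)
A(b, c) = 1/(-5 + b) (A(b, c) = 1/(b - 5) = 1/(-5 + b))
(6*(5 + 4))*5 + A(K(1, -4), x) = (6*(5 + 4))*5 + 1/(-5 + (-4 + 1)) = (6*9)*5 + 1/(-5 - 3) = 54*5 + 1/(-8) = 270 - 1/8 = 2159/8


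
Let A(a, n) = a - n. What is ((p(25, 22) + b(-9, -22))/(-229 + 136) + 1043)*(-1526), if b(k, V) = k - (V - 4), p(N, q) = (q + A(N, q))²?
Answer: -49013594/31 ≈ -1.5811e+6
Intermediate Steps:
p(N, q) = N² (p(N, q) = (q + (N - q))² = N²)
b(k, V) = 4 + k - V (b(k, V) = k - (-4 + V) = k + (4 - V) = 4 + k - V)
((p(25, 22) + b(-9, -22))/(-229 + 136) + 1043)*(-1526) = ((25² + (4 - 9 - 1*(-22)))/(-229 + 136) + 1043)*(-1526) = ((625 + (4 - 9 + 22))/(-93) + 1043)*(-1526) = ((625 + 17)*(-1/93) + 1043)*(-1526) = (642*(-1/93) + 1043)*(-1526) = (-214/31 + 1043)*(-1526) = (32119/31)*(-1526) = -49013594/31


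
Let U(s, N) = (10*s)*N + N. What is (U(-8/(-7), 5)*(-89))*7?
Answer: -38715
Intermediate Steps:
U(s, N) = N + 10*N*s (U(s, N) = 10*N*s + N = N + 10*N*s)
(U(-8/(-7), 5)*(-89))*7 = ((5*(1 + 10*(-8/(-7))))*(-89))*7 = ((5*(1 + 10*(-8*(-⅐))))*(-89))*7 = ((5*(1 + 10*(8/7)))*(-89))*7 = ((5*(1 + 80/7))*(-89))*7 = ((5*(87/7))*(-89))*7 = ((435/7)*(-89))*7 = -38715/7*7 = -38715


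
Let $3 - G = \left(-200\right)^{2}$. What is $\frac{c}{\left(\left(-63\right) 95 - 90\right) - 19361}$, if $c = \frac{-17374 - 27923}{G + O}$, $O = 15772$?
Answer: $- \frac{15099}{205395700} \approx -7.3512 \cdot 10^{-5}$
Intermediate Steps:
$G = -39997$ ($G = 3 - \left(-200\right)^{2} = 3 - 40000 = -39997$)
$c = \frac{15099}{8075}$ ($c = \frac{-17374 - 27923}{-39997 + 15772} = - \frac{45297}{-24225} = \left(-45297\right) \left(- \frac{1}{24225}\right) = \frac{15099}{8075} \approx 1.8698$)
$\frac{c}{\left(\left(-63\right) 95 - 90\right) - 19361} = \frac{15099}{8075 \left(\left(\left(-63\right) 95 - 90\right) - 19361\right)} = \frac{15099}{8075 \left(\left(-5985 - 90\right) - 19361\right)} = \frac{15099}{8075 \left(-6075 - 19361\right)} = \frac{15099}{8075 \left(-25436\right)} = \frac{15099}{8075} \left(- \frac{1}{25436}\right) = - \frac{15099}{205395700}$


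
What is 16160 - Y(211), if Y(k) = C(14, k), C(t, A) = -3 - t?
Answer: 16177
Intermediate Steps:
Y(k) = -17 (Y(k) = -3 - 1*14 = -3 - 14 = -17)
16160 - Y(211) = 16160 - 1*(-17) = 16160 + 17 = 16177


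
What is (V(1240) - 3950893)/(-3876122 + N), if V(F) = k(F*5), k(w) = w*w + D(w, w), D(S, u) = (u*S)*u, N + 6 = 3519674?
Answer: -238362489107/356454 ≈ -6.6871e+5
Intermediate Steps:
N = 3519668 (N = -6 + 3519674 = 3519668)
D(S, u) = S*u**2 (D(S, u) = (S*u)*u = S*u**2)
k(w) = w**2 + w**3 (k(w) = w*w + w*w**2 = w**2 + w**3)
V(F) = 25*F**2*(1 + 5*F) (V(F) = (F*5)**2*(1 + F*5) = (5*F)**2*(1 + 5*F) = (25*F**2)*(1 + 5*F) = 25*F**2*(1 + 5*F))
(V(1240) - 3950893)/(-3876122 + N) = (1240**2*(25 + 125*1240) - 3950893)/(-3876122 + 3519668) = (1537600*(25 + 155000) - 3950893)/(-356454) = (1537600*155025 - 3950893)*(-1/356454) = (238366440000 - 3950893)*(-1/356454) = 238362489107*(-1/356454) = -238362489107/356454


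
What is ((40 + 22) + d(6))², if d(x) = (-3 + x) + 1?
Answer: 4356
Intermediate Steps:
d(x) = -2 + x
((40 + 22) + d(6))² = ((40 + 22) + (-2 + 6))² = (62 + 4)² = 66² = 4356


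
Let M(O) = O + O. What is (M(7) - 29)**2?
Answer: 225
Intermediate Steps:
M(O) = 2*O
(M(7) - 29)**2 = (2*7 - 29)**2 = (14 - 29)**2 = (-15)**2 = 225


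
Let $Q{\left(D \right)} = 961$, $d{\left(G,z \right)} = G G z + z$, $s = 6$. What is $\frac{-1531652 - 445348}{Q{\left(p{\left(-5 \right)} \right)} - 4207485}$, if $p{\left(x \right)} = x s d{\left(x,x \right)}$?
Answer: $\frac{494250}{1051631} \approx 0.46998$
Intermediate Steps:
$d{\left(G,z \right)} = z + z G^{2}$ ($d{\left(G,z \right)} = G^{2} z + z = z G^{2} + z = z + z G^{2}$)
$p{\left(x \right)} = 6 x^{2} \left(1 + x^{2}\right)$ ($p{\left(x \right)} = x 6 x \left(1 + x^{2}\right) = 6 x x \left(1 + x^{2}\right) = 6 x^{2} \left(1 + x^{2}\right)$)
$\frac{-1531652 - 445348}{Q{\left(p{\left(-5 \right)} \right)} - 4207485} = \frac{-1531652 - 445348}{961 - 4207485} = - \frac{1977000}{-4206524} = \left(-1977000\right) \left(- \frac{1}{4206524}\right) = \frac{494250}{1051631}$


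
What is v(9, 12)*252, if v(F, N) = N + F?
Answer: 5292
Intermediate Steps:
v(F, N) = F + N
v(9, 12)*252 = (9 + 12)*252 = 21*252 = 5292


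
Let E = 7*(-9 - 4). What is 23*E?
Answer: -2093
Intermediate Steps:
E = -91 (E = 7*(-13) = -91)
23*E = 23*(-91) = -2093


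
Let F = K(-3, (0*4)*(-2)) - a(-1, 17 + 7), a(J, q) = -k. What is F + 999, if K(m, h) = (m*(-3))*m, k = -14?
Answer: 958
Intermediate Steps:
a(J, q) = 14 (a(J, q) = -1*(-14) = 14)
K(m, h) = -3*m**2 (K(m, h) = (-3*m)*m = -3*m**2)
F = -41 (F = -3*(-3)**2 - 1*14 = -3*9 - 14 = -27 - 14 = -41)
F + 999 = -41 + 999 = 958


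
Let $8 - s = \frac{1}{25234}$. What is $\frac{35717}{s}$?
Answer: $\frac{901282778}{201871} \approx 4464.6$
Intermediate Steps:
$s = \frac{201871}{25234}$ ($s = 8 - \frac{1}{25234} = \frac{201871}{25234} \approx 8.0$)
$\frac{35717}{s} = \frac{35717}{\frac{201871}{25234}} = 35717 \cdot \frac{25234}{201871} = \frac{901282778}{201871}$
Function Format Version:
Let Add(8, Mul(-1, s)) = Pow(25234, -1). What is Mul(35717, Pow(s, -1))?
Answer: Rational(901282778, 201871) ≈ 4464.6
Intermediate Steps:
s = Rational(201871, 25234) (s = Add(8, Mul(-1, Pow(25234, -1))) = Add(8, Mul(-1, Rational(1, 25234))) = Add(8, Rational(-1, 25234)) = Rational(201871, 25234) ≈ 8.0000)
Mul(35717, Pow(s, -1)) = Mul(35717, Pow(Rational(201871, 25234), -1)) = Mul(35717, Rational(25234, 201871)) = Rational(901282778, 201871)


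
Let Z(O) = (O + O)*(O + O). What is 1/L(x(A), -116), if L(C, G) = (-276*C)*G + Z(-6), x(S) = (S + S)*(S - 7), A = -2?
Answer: 1/1152720 ≈ 8.6751e-7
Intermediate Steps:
x(S) = 2*S*(-7 + S) (x(S) = (2*S)*(-7 + S) = 2*S*(-7 + S))
Z(O) = 4*O² (Z(O) = (2*O)*(2*O) = 4*O²)
L(C, G) = 144 - 276*C*G (L(C, G) = (-276*C)*G + 4*(-6)² = -276*C*G + 4*36 = -276*C*G + 144 = 144 - 276*C*G)
1/L(x(A), -116) = 1/(144 - 276*2*(-2)*(-7 - 2)*(-116)) = 1/(144 - 276*2*(-2)*(-9)*(-116)) = 1/(144 - 276*36*(-116)) = 1/(144 + 1152576) = 1/1152720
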